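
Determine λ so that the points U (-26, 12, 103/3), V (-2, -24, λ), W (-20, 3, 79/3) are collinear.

7/3

Collinearity requires UV × UW = 0; each component is linear in λ.
The x-component gives (9)λ + (-21) = 0, so λ = 7/3.
The remaining components then also vanish.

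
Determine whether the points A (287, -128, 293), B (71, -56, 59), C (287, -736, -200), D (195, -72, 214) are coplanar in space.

No

A normal to the plane through A, B, C is n = AB × AC = (-177768, -106488, 131328).
The plane has equation n·P = 1090152. For D: n·D = 1106568.
1106568 ≠ 1090152, so D is off the plane.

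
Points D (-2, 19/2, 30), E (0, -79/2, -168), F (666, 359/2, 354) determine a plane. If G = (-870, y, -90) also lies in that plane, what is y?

Coplanarity requires DE · (DF × DG) = 0.
DE = (2, -49, -198), DF = (668, 170, 324); the triple product is linear in y with coefficient -132912 and constant term -18142488.
Setting it to zero: y = -273/2.

-273/2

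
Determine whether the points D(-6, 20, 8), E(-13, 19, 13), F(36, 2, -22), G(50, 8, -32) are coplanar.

The four points are coplanar iff the 3×3 determinant with rows DE, DF, DG is zero.
Rows: (-7, -1, 5), (42, -18, -30), (56, -12, -40).
Expanding along the first row: (-7)(360) − (-1)(0) + (5)(504) = 0.
Zero determinant ⇒ coplanar.

Yes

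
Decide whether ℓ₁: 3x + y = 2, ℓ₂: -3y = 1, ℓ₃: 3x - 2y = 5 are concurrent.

Lines aᵢx + bᵢy = cᵢ with pairwise distinct directions are concurrent exactly when det[aᵢ bᵢ cᵢ] = 0.
Here the determinant is -18.
Nonzero, so no common point exists.

No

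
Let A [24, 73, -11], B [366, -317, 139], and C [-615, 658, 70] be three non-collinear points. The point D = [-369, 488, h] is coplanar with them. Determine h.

A normal to the plane is n = AB × AC = (-119340, -123552, -49140).
D lies in the plane iff n · AD = 0.
This gives (-49140)h + (-4914000) = 0, so h = -100.

-100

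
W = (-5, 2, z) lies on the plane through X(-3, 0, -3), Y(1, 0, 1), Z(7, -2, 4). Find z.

Coplanarity requires XY · (XZ × XW) = 0.
XY = (4, 0, 4), XZ = (10, -2, 7); the triple product is linear in z with coefficient -8 and constant term -16.
Setting it to zero: z = -2.

-2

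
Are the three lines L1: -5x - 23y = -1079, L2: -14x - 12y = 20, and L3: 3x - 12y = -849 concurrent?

Intersecting L1 and L2: solving the 2×2 system gives (x, y) = (-6704/131, 7603/131).
Substitute into L3: (3)(-6704/131) + (-12)(7603/131) = -111348/131.
But L3 requires -849 ≠ -111348/131, so the three lines have no common point.

No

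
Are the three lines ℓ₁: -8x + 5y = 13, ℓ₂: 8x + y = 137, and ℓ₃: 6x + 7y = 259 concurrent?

Yes

The three lines meet at one point iff the augmented coefficient matrix [aᵢ bᵢ cᵢ] has rank < 3, i.e. its determinant vanishes.
Here the determinant is 0.
It vanishes, so the lines are concurrent at (14, 25).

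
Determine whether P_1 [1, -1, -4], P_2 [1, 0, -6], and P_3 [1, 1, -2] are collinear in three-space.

P_1P_2 = (0, 1, -2), P_1P_3 = (0, 2, 2).
Comparing components 2 and 3: (1)(2) − (-2)(2) = 6 ≠ 0, so P_1P_2 and P_1P_3 are not parallel and the points are not collinear.

No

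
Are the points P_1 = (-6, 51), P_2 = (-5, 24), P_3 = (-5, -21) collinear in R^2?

P_1P_2 = (1, -27), P_1P_3 = (1, -72).
If collinear, P_1P_3 would be a scalar multiple of P_1P_2. But (1)·(-72) ≠ (-27)·(1) (difference -45), so they are not parallel; the points are not collinear.

No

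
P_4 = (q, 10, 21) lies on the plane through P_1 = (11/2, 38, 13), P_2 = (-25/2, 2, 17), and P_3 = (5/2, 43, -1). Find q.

-13/2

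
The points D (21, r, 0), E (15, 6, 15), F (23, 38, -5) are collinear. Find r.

Direction EF = (8, 32, -20). From the x-coordinate of D, the parameter along the line is τ = (21 − 15)/8 = 3/4.
Then r = 6 + 3/4·(32) = 30.

30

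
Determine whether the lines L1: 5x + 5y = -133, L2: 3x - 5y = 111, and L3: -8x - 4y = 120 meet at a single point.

No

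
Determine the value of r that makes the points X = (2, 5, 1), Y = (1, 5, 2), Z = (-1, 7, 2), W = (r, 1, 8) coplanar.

-1

Normal to plane XYZ: n = (-2, -2, -2); plane equation n·P = -16.
Requiring n·W = -16: (-2)r + (-18) = -16.
So r = -1.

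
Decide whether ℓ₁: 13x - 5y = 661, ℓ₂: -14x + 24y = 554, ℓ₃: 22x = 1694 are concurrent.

Intersecting ℓ₁ and ℓ₂: solving the 2×2 system gives (x, y) = (77, 68).
Substitute into ℓ₃: (22)(77) + (0)(68) = 1694.
This equals 1694, so (77, 68) lies on all three lines and they are concurrent.

Yes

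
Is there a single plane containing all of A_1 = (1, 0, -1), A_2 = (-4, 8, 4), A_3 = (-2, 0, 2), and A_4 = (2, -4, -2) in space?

Yes

With A_1 as base: A_1A_2 = (-5, 8, 5), A_1A_3 = (-3, 0, 3), A_1A_4 = (1, -4, -1).
A_1A_3 × A_1A_4 = (12, 0, 12).
A_1A_2 · (A_1A_3 × A_1A_4) = 0.
The scalar triple product vanishes, so the four points are coplanar.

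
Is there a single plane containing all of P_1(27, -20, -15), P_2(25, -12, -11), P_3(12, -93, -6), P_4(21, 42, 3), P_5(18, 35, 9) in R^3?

No

The plane through P_1, P_2, P_3 has normal n = P_1P_2 × P_1P_3 = (364, -42, 266) and equation n·P = 6678.
Checking the remaining points: n·P_4 = 6678, n·P_5 = 7476.
Since n·P_5 = 7476 ≠ 6678, P_5 is off the plane and the points are not all coplanar.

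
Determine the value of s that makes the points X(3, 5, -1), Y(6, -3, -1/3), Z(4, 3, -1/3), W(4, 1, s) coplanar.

-5/3

Normal to plane XYZ: n = (-4, -4/3, 2); plane equation n·P = -62/3.
Requiring n·W = -62/3: (2)s + (-52/3) = -62/3.
So s = -5/3.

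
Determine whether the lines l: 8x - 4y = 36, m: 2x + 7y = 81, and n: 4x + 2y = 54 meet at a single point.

Yes

Intersecting l and m: solving the 2×2 system gives (x, y) = (9, 9).
Substitute into n: (4)(9) + (2)(9) = 54.
This equals 54, so (9, 9) lies on all three lines and they are concurrent.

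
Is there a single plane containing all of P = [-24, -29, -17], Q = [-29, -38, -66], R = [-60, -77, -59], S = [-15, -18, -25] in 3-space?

With P as base: PQ = (-5, -9, -49), PR = (-36, -48, -42), PS = (9, 11, -8).
PR × PS = (846, -666, 36).
PQ · (PR × PS) = 0.
The scalar triple product vanishes, so the four points are coplanar.

Yes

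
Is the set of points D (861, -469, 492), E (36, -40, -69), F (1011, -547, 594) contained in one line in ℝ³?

Yes

DE = (-825, 429, -561), DF = (150, -78, 102).
DE × DF = (0, 0, 0).
The cross product vanishes, so the three points are collinear.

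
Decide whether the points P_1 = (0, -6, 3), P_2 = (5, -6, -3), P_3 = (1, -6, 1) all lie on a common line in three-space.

No

P_1P_2 = (5, 0, -6), P_1P_3 = (1, 0, -2).
Comparing components 3 and 1: (-6)(1) − (5)(-2) = 4 ≠ 0, so P_1P_2 and P_1P_3 are not parallel and the points are not collinear.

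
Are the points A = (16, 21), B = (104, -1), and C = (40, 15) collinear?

Yes

AB = (88, -22), AC = (24, -6).
Checking proportionality: AC = 3/11·AB, so the vectors are parallel and the points are collinear.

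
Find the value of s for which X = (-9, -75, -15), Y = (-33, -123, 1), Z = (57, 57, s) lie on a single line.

Collinearity requires XY × XZ = 0; each component is linear in s.
The x-component gives (-48)s + (-2832) = 0, so s = -59.
The remaining components then also vanish.

-59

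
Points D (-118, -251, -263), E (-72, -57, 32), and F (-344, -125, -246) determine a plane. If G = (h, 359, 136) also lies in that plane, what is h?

-748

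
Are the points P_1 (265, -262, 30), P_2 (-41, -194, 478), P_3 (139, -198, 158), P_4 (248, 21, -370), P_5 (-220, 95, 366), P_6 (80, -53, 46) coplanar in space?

The plane through P_1, P_2, P_3 has normal n = P_1P_2 × P_1P_3 = (-19968, -17280, -11016) and equation n·P = -1094640.
Checking the remaining points: n·P_4 = -1239024, n·P_5 = -1280496, n·P_6 = -1188336.
Since n·P_4 = -1239024 ≠ -1094640, P_4 is off the plane and the points are not all coplanar.

No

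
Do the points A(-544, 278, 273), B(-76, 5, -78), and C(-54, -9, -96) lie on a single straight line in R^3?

AB = (468, -273, -351), AC = (490, -287, -369).
AB × AC = (0, 702, -546).
The cross product is nonzero, so the points do not lie on one line.

No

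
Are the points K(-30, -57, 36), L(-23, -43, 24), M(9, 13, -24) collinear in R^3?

KL = (7, 14, -12), KM = (39, 70, -60).
Comparing components 3 and 1: (-12)(39) − (7)(-60) = -48 ≠ 0, so KL and KM are not parallel and the points are not collinear.

No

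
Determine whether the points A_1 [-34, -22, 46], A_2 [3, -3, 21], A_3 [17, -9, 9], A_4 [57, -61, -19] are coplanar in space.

No

The four points are coplanar iff the 3×3 determinant with rows A_1A_2, A_1A_3, A_1A_4 is zero.
Rows: (37, 19, -25), (51, 13, -37), (91, -39, -65).
Expanding along the first row: (37)(-2288) − (19)(52) + (-25)(-3172) = -6344.
Nonzero ⇒ not coplanar.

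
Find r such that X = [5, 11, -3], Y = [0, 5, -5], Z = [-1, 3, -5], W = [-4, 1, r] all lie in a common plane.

-7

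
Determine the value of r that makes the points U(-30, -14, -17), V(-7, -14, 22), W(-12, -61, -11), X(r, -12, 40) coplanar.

Normal to plane UVW: n = (1833, 564, -1081); plane equation n·P = -44509.
Requiring n·X = -44509: (1833)r + (-50008) = -44509.
So r = 3.

3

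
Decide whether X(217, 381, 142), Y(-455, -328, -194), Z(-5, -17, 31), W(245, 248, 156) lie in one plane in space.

With X as base: XY = (-672, -709, -336), XZ = (-222, -398, -111), XW = (28, -133, 14).
XZ × XW = (-20335, 0, 40670).
XY · (XZ × XW) = 0.
The scalar triple product vanishes, so the four points are coplanar.

Yes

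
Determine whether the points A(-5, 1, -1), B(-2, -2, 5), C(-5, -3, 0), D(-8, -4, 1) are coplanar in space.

No

A normal to the plane through A, B, C is n = AB × AC = (21, -3, -12).
The plane has equation n·P = -96. For D: n·D = -168.
-168 ≠ -96, so D is off the plane.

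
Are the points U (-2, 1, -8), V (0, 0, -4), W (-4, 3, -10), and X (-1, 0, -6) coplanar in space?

No

The four points are coplanar iff the 3×3 determinant with rows UV, UW, UX is zero.
Rows: (2, -1, 4), (-2, 2, -2), (1, -1, 2).
Expanding along the first row: (2)(2) − (-1)(-2) + (4)(0) = 2.
Nonzero ⇒ not coplanar.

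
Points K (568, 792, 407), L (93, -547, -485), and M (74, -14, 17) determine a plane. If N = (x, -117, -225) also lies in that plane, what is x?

The plane through K, L, M has equation −196742x + 255398y − 278616z = -22870952.
Substituting N: (-196742)x + (32807034) = -22870952, so x = 283.

283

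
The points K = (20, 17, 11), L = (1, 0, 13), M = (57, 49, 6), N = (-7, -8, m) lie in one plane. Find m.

Normal to plane KLM: n = (21, -21, 21); plane equation n·P = 294.
Requiring n·N = 294: (21)m + (21) = 294.
So m = 13.

13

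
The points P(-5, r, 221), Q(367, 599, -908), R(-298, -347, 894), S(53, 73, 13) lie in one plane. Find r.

-67

Coplanarity ⇔ det[PQ; PR; PS] = 0.
Expanding, this is linear in r: (-46637)r + (-3124679) = 0.
So r = -67.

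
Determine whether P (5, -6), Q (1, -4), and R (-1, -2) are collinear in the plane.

No

PQ = (-4, 2), PR = (-6, 4).
det[PQ; PR] = (-4)(4) − (2)(-6) = -4.
The determinant is nonzero, so they are not collinear.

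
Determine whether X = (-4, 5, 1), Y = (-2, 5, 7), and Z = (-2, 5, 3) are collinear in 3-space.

XY = (2, 0, 6), XZ = (2, 0, 2).
XY × XZ = (0, 8, 0).
The cross product is nonzero, so the points do not lie on one line.

No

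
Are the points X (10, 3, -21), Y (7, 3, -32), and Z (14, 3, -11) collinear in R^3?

No

XY = (-3, 0, -11), XZ = (4, 0, 10).
Comparing components 3 and 1: (-11)(4) − (-3)(10) = -14 ≠ 0, so XY and XZ are not parallel and the points are not collinear.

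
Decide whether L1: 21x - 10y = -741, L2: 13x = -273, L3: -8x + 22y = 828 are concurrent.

Intersecting L1 and L2: solving the 2×2 system gives (x, y) = (-21, 30).
Substitute into L3: (-8)(-21) + (22)(30) = 828.
This equals 828, so (-21, 30) lies on all three lines and they are concurrent.

Yes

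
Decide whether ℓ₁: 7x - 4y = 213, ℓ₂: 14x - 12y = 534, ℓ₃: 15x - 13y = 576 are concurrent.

Yes

Intersecting ℓ₁ and ℓ₂: solving the 2×2 system gives (x, y) = (15, -27).
Substitute into ℓ₃: (15)(15) + (-13)(-27) = 576.
This equals 576, so (15, -27) lies on all three lines and they are concurrent.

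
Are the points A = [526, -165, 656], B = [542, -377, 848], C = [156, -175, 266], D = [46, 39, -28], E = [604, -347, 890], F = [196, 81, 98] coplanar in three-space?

The plane through A, B, C has normal n = AB × AC = (84600, -64800, -78600) and equation n·P = 3630000.
Checking the remaining points: n·D = 3565200, n·E = 3630000, n·F = 3630000.
Since n·D = 3565200 ≠ 3630000, D is off the plane and the points are not all coplanar.

No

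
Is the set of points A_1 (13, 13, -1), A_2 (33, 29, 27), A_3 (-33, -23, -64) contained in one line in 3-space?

A_1A_2 = (20, 16, 28), A_1A_3 = (-46, -36, -63).
A_1A_2 × A_1A_3 = (0, -28, 16).
The cross product is nonzero, so the points do not lie on one line.

No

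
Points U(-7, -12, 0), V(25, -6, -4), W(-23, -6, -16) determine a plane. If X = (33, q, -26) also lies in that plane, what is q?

A normal to the plane is n = UV × UW = (-72, 576, 288).
X lies in the plane iff n · UX = 0.
This gives (576)q + (-3456) = 0, so q = 6.

6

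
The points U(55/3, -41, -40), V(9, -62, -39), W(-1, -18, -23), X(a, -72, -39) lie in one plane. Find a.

Normal to plane UVW: n = (-380, 418/3, -1862/3); plane equation n·P = 36442/3.
Requiring n·X = 36442/3: (-380)a + (14174) = 36442/3.
So a = 16/3.

16/3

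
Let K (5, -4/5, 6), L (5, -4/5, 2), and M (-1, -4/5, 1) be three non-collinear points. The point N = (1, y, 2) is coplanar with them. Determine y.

Coplanarity requires KL · (KM × KN) = 0.
KL = (0, 0, -4), KM = (-6, 0, -5); the triple product is linear in y with coefficient 24 and constant term 96/5.
Setting it to zero: y = -4/5.

-4/5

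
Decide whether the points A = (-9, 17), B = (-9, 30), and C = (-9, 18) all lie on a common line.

Yes

AB = (0, 13), AC = (0, 1).
Checking proportionality: AC = 1/13·AB, so the vectors are parallel and the points are collinear.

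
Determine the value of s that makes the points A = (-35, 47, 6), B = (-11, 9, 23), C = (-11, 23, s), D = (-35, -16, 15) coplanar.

21

Normal to plane ABD: n = (729, -216, -1512); plane equation n·P = -44739.
Requiring n·C = -44739: (-1512)s + (-12987) = -44739.
So s = 21.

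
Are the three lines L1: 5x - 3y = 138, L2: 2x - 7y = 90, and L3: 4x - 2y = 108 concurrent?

Intersecting L1 and L2: solving the 2×2 system gives (x, y) = (24, -6).
Substitute into L3: (4)(24) + (-2)(-6) = 108.
This equals 108, so (24, -6) lies on all three lines and they are concurrent.

Yes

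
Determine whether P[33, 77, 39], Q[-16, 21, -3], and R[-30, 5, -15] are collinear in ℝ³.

PQ = (-49, -56, -42), PR = (-63, -72, -54).
PQ × PR = (0, 0, 0).
The cross product vanishes, so the three points are collinear.

Yes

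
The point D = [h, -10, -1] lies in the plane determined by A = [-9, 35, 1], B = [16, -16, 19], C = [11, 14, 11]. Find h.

-54

Coplanarity requires AB · (AC × AD) = 0.
AB = (25, -51, 18), AC = (20, -21, 10); the triple product is linear in h with coefficient -132 and constant term -7128.
Setting it to zero: h = -54.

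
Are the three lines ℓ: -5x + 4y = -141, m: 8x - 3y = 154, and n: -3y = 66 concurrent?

Intersecting ℓ and m: solving the 2×2 system gives (x, y) = (193/17, -358/17).
Substitute into n: (0)(193/17) + (-3)(-358/17) = 1074/17.
But n requires 66 ≠ 1074/17, so the three lines have no common point.

No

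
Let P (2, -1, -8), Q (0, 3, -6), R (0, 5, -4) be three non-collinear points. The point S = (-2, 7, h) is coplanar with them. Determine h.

-4

A normal to the plane is n = PQ × PR = (4, 4, -4).
S lies in the plane iff n · PS = 0.
This gives (-4)h + (-16) = 0, so h = -4.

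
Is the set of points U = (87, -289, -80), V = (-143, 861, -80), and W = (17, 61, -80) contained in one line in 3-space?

Yes

UV = (-230, 1150, 0), UW = (-70, 350, 0).
UV × UW = (0, 0, 0).
The cross product vanishes, so the three points are collinear.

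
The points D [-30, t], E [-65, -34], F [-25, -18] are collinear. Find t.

The three points are collinear iff det[DE; DF] = 0.
This determinant is linear in t: (40)t + (800) = 0, so t = -20.

-20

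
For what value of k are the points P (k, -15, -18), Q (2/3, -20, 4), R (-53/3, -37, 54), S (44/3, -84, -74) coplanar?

The points are coplanar iff PQ · (PR × PS) = 0.
Expanding, this is linear in k: (-4526)k + (113150/3) = 0.
So k = 25/3.

25/3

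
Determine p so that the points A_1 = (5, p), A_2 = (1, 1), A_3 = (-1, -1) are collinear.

The three points are collinear iff det[A_1A_2; A_1A_3] = 0.
This determinant is linear in p: (-2)p + (10) = 0, so p = 5.

5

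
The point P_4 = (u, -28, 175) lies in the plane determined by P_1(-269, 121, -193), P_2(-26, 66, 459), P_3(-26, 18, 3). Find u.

The plane through P_1, P_2, P_3 has equation 56376x + 110808y − 11664z = 493776.
Substituting P_4: (56376)u + (-5143824) = 493776, so u = 100.

100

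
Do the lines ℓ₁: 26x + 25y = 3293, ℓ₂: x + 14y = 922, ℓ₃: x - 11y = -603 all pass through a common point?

Yes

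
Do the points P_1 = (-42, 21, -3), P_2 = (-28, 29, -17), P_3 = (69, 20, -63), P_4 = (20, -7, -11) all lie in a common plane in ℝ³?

No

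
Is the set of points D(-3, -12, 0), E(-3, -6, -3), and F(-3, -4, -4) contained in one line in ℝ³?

DE = (0, 6, -3), DF = (0, 8, -4).
DE × DF = (0, 0, 0).
The cross product vanishes, so the three points are collinear.

Yes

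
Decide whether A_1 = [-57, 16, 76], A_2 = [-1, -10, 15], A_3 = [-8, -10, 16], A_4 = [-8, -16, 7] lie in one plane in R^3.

No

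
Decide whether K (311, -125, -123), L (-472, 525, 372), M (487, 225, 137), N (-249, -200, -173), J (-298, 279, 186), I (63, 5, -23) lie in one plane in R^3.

The plane through K, L, M has normal n = KL × KM = (-4250, 290700, -388450) and equation n·P = 10120100.
Checking the remaining points: n·N = 10120100, n·J = 10120100, n·I = 10120100.
All equal 10120100, so all 6 points lie in one plane.

Yes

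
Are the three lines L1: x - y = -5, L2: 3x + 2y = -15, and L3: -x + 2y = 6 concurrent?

No

Intersecting L1 and L2: solving the 2×2 system gives (x, y) = (-5, 0).
Substitute into L3: (-1)(-5) + (2)(0) = 5.
But L3 requires 6 ≠ 5, so the three lines have no common point.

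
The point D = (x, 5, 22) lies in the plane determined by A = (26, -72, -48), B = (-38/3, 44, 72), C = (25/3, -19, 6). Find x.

1/3

A normal to the plane is n = AB × AC = (-96, -32, 0).
D lies in the plane iff n · AD = 0.
This gives (-96)x + (32) = 0, so x = 1/3.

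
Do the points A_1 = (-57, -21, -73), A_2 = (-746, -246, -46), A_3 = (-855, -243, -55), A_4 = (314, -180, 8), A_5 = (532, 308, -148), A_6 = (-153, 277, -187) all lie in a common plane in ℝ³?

The plane through A_1, A_2, A_3 has normal n = A_1A_2 × A_1A_3 = (1944, -9144, -26592) and equation n·P = 2022432.
Checking the remaining points: n·A_4 = 2043600, n·A_5 = 2153472, n·A_6 = 2142384.
Since n·A_4 = 2043600 ≠ 2022432, A_4 is off the plane and the points are not all coplanar.

No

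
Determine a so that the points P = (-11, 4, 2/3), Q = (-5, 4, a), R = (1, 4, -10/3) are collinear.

-4/3

Direction PR = (12, 0, -4). From the x-coordinate of Q, the parameter along the line is τ = (-5 − (-11))/12 = 1/2.
Then a = 2/3 + 1/2·(-4) = -4/3.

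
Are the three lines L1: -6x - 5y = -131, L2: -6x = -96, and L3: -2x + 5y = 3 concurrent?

Yes

The three lines meet at one point iff the augmented coefficient matrix [aᵢ bᵢ cᵢ] has rank < 3, i.e. its determinant vanishes.
Here the determinant is 0.
It vanishes, so the lines are concurrent at (16, 7).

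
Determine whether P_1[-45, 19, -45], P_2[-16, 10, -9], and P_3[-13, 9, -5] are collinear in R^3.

P_1P_2 = (29, -9, 36), P_1P_3 = (32, -10, 40).
P_1P_2 × P_1P_3 = (0, -8, -2).
The cross product is nonzero, so the points do not lie on one line.

No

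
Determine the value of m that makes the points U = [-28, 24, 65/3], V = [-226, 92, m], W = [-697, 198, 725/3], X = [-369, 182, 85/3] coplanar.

185/3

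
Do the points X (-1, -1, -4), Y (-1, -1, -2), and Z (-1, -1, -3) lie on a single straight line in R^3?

XY = (0, 0, 2), XZ = (0, 0, 1).
Each component of XZ is 1/2 times the corresponding component of XY, so XZ = 1/2·XY and the points are collinear.

Yes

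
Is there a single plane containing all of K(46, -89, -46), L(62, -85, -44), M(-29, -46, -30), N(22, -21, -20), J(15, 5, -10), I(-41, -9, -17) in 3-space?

No

The plane through K, L, M has normal n = KL × KM = (-22, -406, 988) and equation n·P = -10326.
Checking the remaining points: n·N = -11718, n·J = -12240, n·I = -12240.
Since n·N = -11718 ≠ -10326, N is off the plane and the points are not all coplanar.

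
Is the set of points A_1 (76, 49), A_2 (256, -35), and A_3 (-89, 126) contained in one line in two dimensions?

A_1A_2 = (180, -84), A_1A_3 = (-165, 77).
Twice the signed area of △A_1A_2A_3 is (180)(77) − (-84)(-165) = 0.
The triangle is degenerate (zero area), so the points are collinear.

Yes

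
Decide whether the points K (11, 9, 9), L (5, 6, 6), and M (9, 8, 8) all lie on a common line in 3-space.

Yes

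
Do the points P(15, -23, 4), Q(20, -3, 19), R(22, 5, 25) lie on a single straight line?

Yes

PQ = (5, 20, 15), PR = (7, 28, 21).
PQ × PR = (0, 0, 0).
The cross product vanishes, so the three points are collinear.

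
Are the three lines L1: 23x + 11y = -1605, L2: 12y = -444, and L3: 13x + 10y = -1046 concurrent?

Intersecting L1 and L2: solving the 2×2 system gives (x, y) = (-1198/23, -37).
Substitute into L3: (13)(-1198/23) + (10)(-37) = -24084/23.
But L3 requires -1046 ≠ -24084/23, so the three lines have no common point.

No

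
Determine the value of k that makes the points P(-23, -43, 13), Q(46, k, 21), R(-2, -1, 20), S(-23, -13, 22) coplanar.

45

The points are coplanar iff PQ · (PR × PS) = 0.
Expanding, this is linear in k: (-189)k + (8505) = 0.
So k = 45.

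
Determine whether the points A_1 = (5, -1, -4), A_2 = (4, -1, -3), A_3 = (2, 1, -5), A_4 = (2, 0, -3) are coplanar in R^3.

Yes

The four points are coplanar iff the 3×3 determinant with rows A_1A_2, A_1A_3, A_1A_4 is zero.
Rows: (-1, 0, 1), (-3, 2, -1), (-3, 1, 1).
Expanding along the first row: (-1)(3) − (0)(-6) + (1)(3) = 0.
Zero determinant ⇒ coplanar.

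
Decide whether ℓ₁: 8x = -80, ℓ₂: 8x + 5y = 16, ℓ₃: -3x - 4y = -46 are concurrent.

No

Lines aᵢx + bᵢy = cᵢ with pairwise distinct directions are concurrent exactly when det[aᵢ bᵢ cᵢ] = 0.
Here the determinant is 32.
Nonzero, so no common point exists.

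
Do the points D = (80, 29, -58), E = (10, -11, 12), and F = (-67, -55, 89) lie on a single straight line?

Yes

DE = (-70, -40, 70), DF = (-147, -84, 147).
DE × DF = (0, 0, 0).
The cross product vanishes, so the three points are collinear.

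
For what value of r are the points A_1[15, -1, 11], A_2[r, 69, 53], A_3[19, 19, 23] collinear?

Collinearity requires A_1A_2 × A_1A_3 = 0; each component is linear in r.
The y-component gives (-12)r + (348) = 0, so r = 29.
The remaining components then also vanish.

29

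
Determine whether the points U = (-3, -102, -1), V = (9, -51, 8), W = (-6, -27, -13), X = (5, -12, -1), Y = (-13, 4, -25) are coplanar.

No

The plane through U, V, W has normal n = UV × UW = (-1287, 117, 1053) and equation n·P = -9126.
Checking the remaining points: n·X = -8892, n·Y = -9126.
Since n·X = -8892 ≠ -9126, X is off the plane and the points are not all coplanar.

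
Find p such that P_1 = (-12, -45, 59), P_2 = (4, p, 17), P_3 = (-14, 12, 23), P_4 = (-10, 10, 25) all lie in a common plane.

27

Coplanarity ⇔ det[P_1P_2; P_1P_3; P_1P_4] = 0.
Expanding, this is linear in p: (-140)p + (3780) = 0.
So p = 27.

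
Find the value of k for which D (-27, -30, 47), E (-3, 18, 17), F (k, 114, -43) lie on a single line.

45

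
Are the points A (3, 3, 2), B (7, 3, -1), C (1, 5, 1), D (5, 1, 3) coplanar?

Yes

A normal to the plane through A, B, C is n = AB × AC = (6, 10, 8).
The plane has equation n·P = 64. For D: n·D = 64.
Equal, so D lies in the plane and all four are coplanar.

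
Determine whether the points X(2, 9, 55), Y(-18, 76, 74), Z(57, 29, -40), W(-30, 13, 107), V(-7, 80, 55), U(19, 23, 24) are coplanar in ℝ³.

The plane through X, Y, Z has normal n = XY × XZ = (-6745, -855, -4085) and equation n·P = -245860.
Checking the remaining points: n·W = -245860, n·V = -245860, n·U = -245860.
All equal -245860, so all 6 points lie in one plane.

Yes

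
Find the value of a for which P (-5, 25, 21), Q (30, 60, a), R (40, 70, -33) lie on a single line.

Collinearity requires PQ × PR = 0; each component is linear in a.
The x-component gives (-45)a + (-945) = 0, so a = -21.
The remaining components then also vanish.

-21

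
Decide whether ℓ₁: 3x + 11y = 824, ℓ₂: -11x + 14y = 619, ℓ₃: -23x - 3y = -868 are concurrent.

Intersecting ℓ₁ and ℓ₂: solving the 2×2 system gives (x, y) = (29, 67).
Substitute into ℓ₃: (-23)(29) + (-3)(67) = -868.
This equals -868, so (29, 67) lies on all three lines and they are concurrent.

Yes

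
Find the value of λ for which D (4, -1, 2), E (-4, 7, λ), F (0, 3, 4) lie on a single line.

6

Direction DF = (-4, 4, 2). From the x-coordinate of E, the parameter along the line is τ = (-4 − 4)/(-4) = 2.
Then λ = 2 + 2·(2) = 6.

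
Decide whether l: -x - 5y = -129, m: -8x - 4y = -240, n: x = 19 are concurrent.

Intersecting l and m: solving the 2×2 system gives (x, y) = (19, 22).
Substitute into n: (1)(19) + (0)(22) = 19.
This equals 19, so (19, 22) lies on all three lines and they are concurrent.

Yes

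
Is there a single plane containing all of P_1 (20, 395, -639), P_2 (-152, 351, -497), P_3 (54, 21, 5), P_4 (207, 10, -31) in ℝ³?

A normal to the plane through P_1, P_2, P_3 is n = P_1P_2 × P_1P_3 = (24772, 115596, 65824).
The plane has equation n·P = 4094324. For P_4: n·P_4 = 4243220.
4243220 ≠ 4094324, so P_4 is off the plane.

No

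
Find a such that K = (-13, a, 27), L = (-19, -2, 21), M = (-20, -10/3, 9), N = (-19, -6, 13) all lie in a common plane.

The points are coplanar iff KL · (KM × KN) = 0.
Expanding, this is linear in a: (8)a + (216) = 0.
So a = -27.

-27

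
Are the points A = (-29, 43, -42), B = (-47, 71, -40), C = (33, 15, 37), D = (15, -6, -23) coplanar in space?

No

With A as base: AB = (-18, 28, 2), AC = (62, -28, 79), AD = (44, -49, 19).
AC × AD = (3339, 2298, -1806).
AB · (AC × AD) = 630.
Since 630 ≠ 0, the four points are not coplanar.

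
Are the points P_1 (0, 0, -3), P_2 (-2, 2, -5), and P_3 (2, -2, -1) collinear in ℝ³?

Yes

P_1P_2 = (-2, 2, -2), P_1P_3 = (2, -2, 2).
Each component of P_1P_3 is -1 times the corresponding component of P_1P_2, so P_1P_3 = -1·P_1P_2 and the points are collinear.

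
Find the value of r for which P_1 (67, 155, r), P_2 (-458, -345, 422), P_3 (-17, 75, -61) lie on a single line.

-153

Collinearity requires P_1P_2 × P_1P_3 = 0; each component is linear in r.
The x-component gives (420)r + (64260) = 0, so r = -153.
The remaining components then also vanish.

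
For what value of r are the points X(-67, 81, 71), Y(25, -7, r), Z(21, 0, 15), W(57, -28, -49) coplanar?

Normal to plane XZW: n = (3616, 3616, 452); plane equation n·P = 82716.
Requiring n·Y = 82716: (452)r + (65088) = 82716.
So r = 39.

39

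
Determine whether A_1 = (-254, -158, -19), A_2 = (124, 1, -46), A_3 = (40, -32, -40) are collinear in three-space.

No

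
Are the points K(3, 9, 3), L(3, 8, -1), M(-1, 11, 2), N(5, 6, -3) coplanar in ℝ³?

No

A normal to the plane through K, L, M is n = KL × KM = (9, 16, -4).
The plane has equation n·P = 159. For N: n·N = 153.
153 ≠ 159, so N is off the plane.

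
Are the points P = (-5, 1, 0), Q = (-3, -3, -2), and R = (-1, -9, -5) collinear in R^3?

No

PQ = (2, -4, -2), PR = (4, -10, -5).
PQ × PR = (0, 2, -4).
The cross product is nonzero, so the points do not lie on one line.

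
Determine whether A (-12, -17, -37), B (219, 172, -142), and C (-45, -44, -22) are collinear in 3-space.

AB = (231, 189, -105), AC = (-33, -27, 15).
AB × AC = (0, 0, 0).
The cross product vanishes, so the three points are collinear.

Yes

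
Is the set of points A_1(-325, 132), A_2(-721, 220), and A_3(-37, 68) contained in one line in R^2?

Yes

A_1A_2 = (-396, 88), A_1A_3 = (288, -64).
det[A_1A_2; A_1A_3] = (-396)(-64) − (88)(288) = 0.
The determinant is zero, so the points are collinear.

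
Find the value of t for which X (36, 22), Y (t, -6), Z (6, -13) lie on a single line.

The three points are collinear iff det[XY; XZ] = 0.
This determinant is linear in t: (-35)t + (420) = 0, so t = 12.

12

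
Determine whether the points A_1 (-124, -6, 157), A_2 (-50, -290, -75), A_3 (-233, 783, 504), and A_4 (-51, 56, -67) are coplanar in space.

Yes

The four points are coplanar iff the 3×3 determinant with rows A_1A_2, A_1A_3, A_1A_4 is zero.
Rows: (74, -284, -232), (-109, 789, 347), (73, 62, -224).
Expanding along the first row: (74)(-198250) − (-284)(-915) + (-232)(-64355) = 0.
Zero determinant ⇒ coplanar.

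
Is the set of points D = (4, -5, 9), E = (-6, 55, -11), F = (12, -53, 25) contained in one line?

Yes

DE = (-10, 60, -20), DF = (8, -48, 16).
Each component of DF is -4/5 times the corresponding component of DE, so DF = -4/5·DE and the points are collinear.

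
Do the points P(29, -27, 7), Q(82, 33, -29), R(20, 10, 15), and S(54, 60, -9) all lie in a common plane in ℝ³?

No

The four points are coplanar iff the 3×3 determinant with rows PQ, PR, PS is zero.
Rows: (53, 60, -36), (-9, 37, 8), (25, 87, -16).
Expanding along the first row: (53)(-1288) − (60)(-56) + (-36)(-1708) = -3416.
Nonzero ⇒ not coplanar.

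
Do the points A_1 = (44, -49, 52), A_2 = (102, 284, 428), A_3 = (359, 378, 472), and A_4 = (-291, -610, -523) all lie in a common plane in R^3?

No

A normal to the plane through A_1, A_2, A_3 is n = A_1A_2 × A_1A_3 = (-20692, 94080, -80129).
The plane has equation n·P = -9687076. For A_4: n·A_4 = -9459961.
-9459961 ≠ -9687076, so A_4 is off the plane.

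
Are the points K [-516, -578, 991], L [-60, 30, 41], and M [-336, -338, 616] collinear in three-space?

Yes

KL = (456, 608, -950), KM = (180, 240, -375).
Each component of KM is 15/38 times the corresponding component of KL, so KM = 15/38·KL and the points are collinear.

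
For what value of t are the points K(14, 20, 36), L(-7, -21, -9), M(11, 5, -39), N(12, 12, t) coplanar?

1

The points are coplanar iff KL · (KM × KN) = 0.
Expanding, this is linear in t: (192)t + (-192) = 0.
So t = 1.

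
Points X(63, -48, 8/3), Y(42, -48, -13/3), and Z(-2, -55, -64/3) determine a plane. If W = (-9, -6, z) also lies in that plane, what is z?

-22/3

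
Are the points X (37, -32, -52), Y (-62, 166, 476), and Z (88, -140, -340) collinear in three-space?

No

XY = (-99, 198, 528), XZ = (51, -108, -288).
Comparing components 3 and 1: (528)(51) − (-99)(-288) = -1584 ≠ 0, so XY and XZ are not parallel and the points are not collinear.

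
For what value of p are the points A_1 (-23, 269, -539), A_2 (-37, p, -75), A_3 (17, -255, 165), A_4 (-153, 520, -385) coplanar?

30

Coplanarity ⇔ det[A_1A_2; A_1A_3; A_1A_4] = 0.
Expanding, this is linear in p: (-97680)p + (2930400) = 0.
So p = 30.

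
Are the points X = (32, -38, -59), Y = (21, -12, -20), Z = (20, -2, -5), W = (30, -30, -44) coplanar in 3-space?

A normal to the plane through X, Y, Z is n = XY × XZ = (0, 126, -84).
The plane has equation n·P = 168. For W: n·W = -84.
-84 ≠ 168, so W is off the plane.

No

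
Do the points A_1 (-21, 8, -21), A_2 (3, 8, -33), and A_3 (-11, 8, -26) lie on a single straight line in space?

A_1A_2 = (24, 0, -12), A_1A_3 = (10, 0, -5).
A_1A_2 × A_1A_3 = (0, 0, 0).
The cross product vanishes, so the three points are collinear.

Yes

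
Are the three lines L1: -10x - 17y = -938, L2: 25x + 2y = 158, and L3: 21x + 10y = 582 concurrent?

Yes

Intersecting L1 and L2: solving the 2×2 system gives (x, y) = (2, 54).
Substitute into L3: (21)(2) + (10)(54) = 582.
This equals 582, so (2, 54) lies on all three lines and they are concurrent.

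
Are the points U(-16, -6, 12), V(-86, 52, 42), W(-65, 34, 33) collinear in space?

No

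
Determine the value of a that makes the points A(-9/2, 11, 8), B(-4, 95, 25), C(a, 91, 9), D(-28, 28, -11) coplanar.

-20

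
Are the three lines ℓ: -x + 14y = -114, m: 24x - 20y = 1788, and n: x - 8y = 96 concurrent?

Yes

Lines aᵢx + bᵢy = cᵢ with pairwise distinct directions are concurrent exactly when det[aᵢ bᵢ cᵢ] = 0.
Here the determinant is 0.
It vanishes, so the lines are concurrent at (72, -3).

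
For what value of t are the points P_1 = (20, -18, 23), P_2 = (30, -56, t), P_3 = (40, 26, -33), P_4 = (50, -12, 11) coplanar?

The points are coplanar iff P_1P_2 · (P_1P_3 × P_1P_4) = 0.
Expanding, this is linear in t: (-1200)t + (80400) = 0.
So t = 67.

67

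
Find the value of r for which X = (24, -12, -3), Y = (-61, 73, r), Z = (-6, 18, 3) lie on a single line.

Collinearity requires XY × XZ = 0; each component is linear in r.
The x-component gives (-30)r + (420) = 0, so r = 14.
The remaining components then also vanish.

14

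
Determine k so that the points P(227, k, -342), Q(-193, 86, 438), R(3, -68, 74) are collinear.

-244

Collinearity requires PQ × PR = 0; each component is linear in k.
The x-component gives (364)k + (88816) = 0, so k = -244.
The remaining components then also vanish.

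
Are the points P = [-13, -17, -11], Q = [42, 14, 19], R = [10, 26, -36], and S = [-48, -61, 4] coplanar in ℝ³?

No

With P as base: PQ = (55, 31, 30), PR = (23, 43, -25), PS = (-35, -44, 15).
PR × PS = (-455, 530, 493).
PQ · (PR × PS) = 6195.
Since 6195 ≠ 0, the four points are not coplanar.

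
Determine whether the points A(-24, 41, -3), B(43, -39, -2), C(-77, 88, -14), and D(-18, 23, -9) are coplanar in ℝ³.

A normal to the plane through A, B, C is n = AB × AC = (833, 684, -1091).
The plane has equation n·P = 11325. For D: n·D = 10557.
10557 ≠ 11325, so D is off the plane.

No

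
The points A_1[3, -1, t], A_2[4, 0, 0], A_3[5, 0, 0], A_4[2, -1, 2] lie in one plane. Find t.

Coplanarity ⇔ det[A_1A_2; A_1A_3; A_1A_4] = 0.
Expanding, this is linear in t: (1)t + (-2) = 0.
So t = 2.

2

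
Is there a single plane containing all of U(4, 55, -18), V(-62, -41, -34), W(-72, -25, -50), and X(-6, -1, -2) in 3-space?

The four points are coplanar iff the 3×3 determinant with rows UV, UW, UX is zero.
Rows: (-66, -96, -16), (-76, -80, -32), (-10, -56, 16).
Expanding along the first row: (-66)(-3072) − (-96)(-1536) + (-16)(3456) = 0.
Zero determinant ⇒ coplanar.

Yes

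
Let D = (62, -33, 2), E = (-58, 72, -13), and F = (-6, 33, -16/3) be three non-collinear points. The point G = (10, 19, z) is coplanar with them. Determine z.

-10/3

The plane through D, E, F has equation 220x + 140y − 780z = 7460.
Substituting G: (-780)z + (4860) = 7460, so z = -10/3.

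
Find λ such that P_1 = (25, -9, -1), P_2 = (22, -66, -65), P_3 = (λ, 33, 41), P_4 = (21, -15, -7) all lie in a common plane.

53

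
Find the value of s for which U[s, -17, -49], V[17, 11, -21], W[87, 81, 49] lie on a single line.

-11

Collinearity requires UV × UW = 0; each component is linear in s.
The y-component gives (70)s + (770) = 0, so s = -11.
The remaining components then also vanish.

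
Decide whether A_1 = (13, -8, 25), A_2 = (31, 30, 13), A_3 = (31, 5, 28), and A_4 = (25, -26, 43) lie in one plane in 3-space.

Yes

A normal to the plane through A_1, A_2, A_3 is n = A_1A_2 × A_1A_3 = (270, -270, -450).
The plane has equation n·P = -5580. For A_4: n·A_4 = -5580.
Equal, so A_4 lies in the plane and all four are coplanar.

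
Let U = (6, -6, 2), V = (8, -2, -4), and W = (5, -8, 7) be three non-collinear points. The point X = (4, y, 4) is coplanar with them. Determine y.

-10

Coplanarity requires UV · (UW × UX) = 0.
UV = (2, 4, -6), UW = (-1, -2, 5); the triple product is linear in y with coefficient -4 and constant term -40.
Setting it to zero: y = -10.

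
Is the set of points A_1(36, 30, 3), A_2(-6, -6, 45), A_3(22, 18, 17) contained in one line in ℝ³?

Yes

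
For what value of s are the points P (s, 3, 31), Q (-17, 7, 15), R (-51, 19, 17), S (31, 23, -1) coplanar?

-89

Coplanarity ⇔ det[PQ; PR; PS] = 0.
Expanding, this is linear in s: (224)s + (19936) = 0.
So s = -89.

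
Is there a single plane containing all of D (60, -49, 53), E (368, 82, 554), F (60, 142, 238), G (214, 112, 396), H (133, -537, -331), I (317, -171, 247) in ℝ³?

The plane through D, E, F has normal n = DE × DF = (-71456, -56980, 58828) and equation n·P = 1622544.
Checking the remaining points: n·G = 1622544, n·H = 1622544, n·I = 1622544.
All equal 1622544, so all 6 points lie in one plane.

Yes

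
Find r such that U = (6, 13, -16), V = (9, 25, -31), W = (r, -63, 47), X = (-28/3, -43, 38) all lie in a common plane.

-47/3

Normal to plane UVX: n = (-192, 68, 16); plane equation n·P = -524.
Requiring n·W = -524: (-192)r + (-3532) = -524.
So r = -47/3.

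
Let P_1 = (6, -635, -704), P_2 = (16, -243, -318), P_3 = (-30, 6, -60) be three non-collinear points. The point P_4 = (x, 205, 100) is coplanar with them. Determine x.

122

Coplanarity requires P_1P_2 · (P_1P_3 × P_1P_4) = 0.
P_1P_2 = (10, 392, 386), P_1P_3 = (-36, 641, 644); the triple product is linear in x with coefficient 5022 and constant term -612684.
Setting it to zero: x = 122.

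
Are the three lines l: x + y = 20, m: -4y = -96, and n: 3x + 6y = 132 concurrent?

Yes

The three lines meet at one point iff the augmented coefficient matrix [aᵢ bᵢ cᵢ] has rank < 3, i.e. its determinant vanishes.
Here the determinant is 0.
It vanishes, so the lines are concurrent at (-4, 24).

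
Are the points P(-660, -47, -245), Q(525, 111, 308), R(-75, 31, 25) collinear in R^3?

PQ = (1185, 158, 553), PR = (585, 78, 270).
Comparing components 2 and 3: (158)(270) − (553)(78) = -474 ≠ 0, so PQ and PR are not parallel and the points are not collinear.

No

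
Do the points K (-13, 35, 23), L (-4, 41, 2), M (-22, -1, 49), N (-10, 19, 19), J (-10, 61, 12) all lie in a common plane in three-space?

Yes

The plane through K, L, M has normal n = KL × KM = (-600, -45, -270) and equation n·P = 15.
Checking the remaining points: n·N = 15, n·J = 15.
All equal 15, so all 5 points lie in one plane.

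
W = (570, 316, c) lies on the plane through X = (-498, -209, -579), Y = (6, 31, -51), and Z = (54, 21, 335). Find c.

372

Coplanarity requires XY · (XZ × XW) = 0.
XY = (504, 240, 528), XZ = (552, 230, 914); the triple product is linear in c with coefficient -16560 and constant term 6160320.
Setting it to zero: c = 372.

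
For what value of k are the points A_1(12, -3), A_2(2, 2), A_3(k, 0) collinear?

6

The three points are collinear iff det[A_1A_2; A_1A_3] = 0.
This determinant is linear in k: (-5)k + (30) = 0, so k = 6.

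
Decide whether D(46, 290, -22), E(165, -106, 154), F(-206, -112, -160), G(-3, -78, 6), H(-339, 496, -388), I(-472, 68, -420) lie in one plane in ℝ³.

Yes

The plane through D, E, F has normal n = DE × DF = (125400, -27930, -147630) and equation n·P = 916560.
Checking the remaining points: n·G = 916560, n·H = 916560, n·I = 916560.
All equal 916560, so all 6 points lie in one plane.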